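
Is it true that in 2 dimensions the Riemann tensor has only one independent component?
The number of independent components is n^2(n^2-1)/12 = 4·3/12 = 1 for n = 2 (e.g. R_{1212}).
Yes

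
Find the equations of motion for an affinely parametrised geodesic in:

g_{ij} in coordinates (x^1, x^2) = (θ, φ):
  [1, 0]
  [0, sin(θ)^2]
Geodesic equation: d^2x^k/dλ^2 + Γ^k_{ij} (dx^i/dλ)(dx^j/dλ) = 0.
Non-zero Christoffel symbols:
Γ^θ_{φ φ} = -sin(2*θ)/2
Γ^φ_{θ φ} = 1/tan(θ)
Substituting (the symmetric pair Γ^k_{ij}, Γ^k_{ji} combines into a factor 2):
d^2θ/dλ^2 - (sin(2*θ)/2) (dφ/dλ)^2 = 0
d^2φ/dλ^2 + (2/tan(θ)) (dθ/dλ)(dφ/dλ) = 0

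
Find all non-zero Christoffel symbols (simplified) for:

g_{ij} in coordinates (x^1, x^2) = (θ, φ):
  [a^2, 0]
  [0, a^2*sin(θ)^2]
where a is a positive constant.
Using Γ^k_{ij} = (1/2) g^{km} (∂_i g_{mj} + ∂_j g_{mi} - ∂_m g_{ij}); the metric is diagonal, so only the m = k term contributes.
Non-zero symbols (using the symmetry Γ^k_{ij} = Γ^k_{ji}):
Γ^θ_{φ φ} = (1/2) g^{θθ} (∂_φ g_{θφ} + ∂_φ g_{θφ} - ∂_θ g_{φφ}) = (1/2)(1/a^2)((0) + (0) - (a^2*sin(2*θ))) = -sin(2*θ)/2
Γ^φ_{θ φ} = (1/2) g^{φφ} (∂_θ g_{φφ} + ∂_φ g_{φθ} - ∂_φ g_{θφ}) = (1/2)(1/(a^2*sin(θ)^2))((a^2*sin(2*θ)) + (0) - (0)) = 1/tan(θ)
All other Christoffel symbols are zero.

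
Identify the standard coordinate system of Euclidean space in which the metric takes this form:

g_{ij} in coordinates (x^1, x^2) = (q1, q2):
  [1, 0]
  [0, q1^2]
The line element ds^2 = dq1^2 + q1^2 dq2^2 is dr^2 + r^2 dθ^2 with q1 = r, q2 = θ.
polar coordinates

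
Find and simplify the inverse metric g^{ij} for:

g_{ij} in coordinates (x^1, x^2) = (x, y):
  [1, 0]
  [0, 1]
The metric is diagonal, so g^{ij} is diagonal with entries 1/g_{ii}: diag(1, 1).
g^{ij}:
  [1, 0]
  [0, 1]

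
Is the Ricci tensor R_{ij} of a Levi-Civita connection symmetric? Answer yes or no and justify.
R_{ij} = R^k_{ikj}; the pair symmetry R_{kilj} = R_{ljki} gives R_{ij} = R_{ji}.
Yes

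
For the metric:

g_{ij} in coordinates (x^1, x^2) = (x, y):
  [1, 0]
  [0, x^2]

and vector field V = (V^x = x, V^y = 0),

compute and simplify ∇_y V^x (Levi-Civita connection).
Non-zero Christoffel symbols:
Γ^x_{y y} = -x
Γ^y_{x y} = 1/x
∇_y V^x = ∂_y V^x + Γ^x_{y j} V^j
  = (0) + (0)(x) + (-x)(0)
  = 0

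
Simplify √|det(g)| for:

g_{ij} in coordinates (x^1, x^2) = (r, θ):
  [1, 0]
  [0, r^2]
det(g) = r^2
√|det(g)| = r
Volume element: dV = r dr dθ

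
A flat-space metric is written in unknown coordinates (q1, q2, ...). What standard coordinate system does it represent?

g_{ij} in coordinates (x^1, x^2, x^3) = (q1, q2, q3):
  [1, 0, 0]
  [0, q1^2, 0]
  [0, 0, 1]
The line element ds^2 = dq1^2 + q1^2 dq2^2 + dq3^2 is dr^2 + r^2 dθ^2 + dz^2 with q1 = r, q2 = θ, q3 = z.
cylindrical coordinates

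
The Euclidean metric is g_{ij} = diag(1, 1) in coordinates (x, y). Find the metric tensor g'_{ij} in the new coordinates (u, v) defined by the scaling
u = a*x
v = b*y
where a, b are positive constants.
Invert the transformation: x = u/a, y = v/b
g'_{ij} = (∂x^k/∂x'^i)(∂x^l/∂x'^j) g_{kl}; with g_{kl} = δ_{kl} this is Σ_k (∂x^k/∂x'^i)(∂x^k/∂x'^j).
Jacobian: ∂x/∂u = 1/a, ∂x/∂v = 0, ∂y/∂u = 0, ∂y/∂v = 1/b
g'_{uu} = (1/a)(1/a) + (0)(0) = 1/a^2
g'_{uv} = (1/a)(0) + (0)(1/b) = 0
g'_{vv} = (0)(0) + (1/b)(1/b) = 1/b^2
g'_{ij} = diag(1/a^2, 1/b^2)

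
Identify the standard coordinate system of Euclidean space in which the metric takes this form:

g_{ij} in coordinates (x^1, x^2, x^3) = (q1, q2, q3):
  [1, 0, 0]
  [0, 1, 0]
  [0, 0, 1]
All components are constant and the metric is the identity, i.e. orthonormal rectilinear coordinates.
Cartesian (3D) coordinates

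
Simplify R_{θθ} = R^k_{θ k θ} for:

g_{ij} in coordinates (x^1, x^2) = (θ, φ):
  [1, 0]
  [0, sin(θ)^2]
Non-zero Christoffel symbols (Γ^k_{ij} = Γ^k_{ji}):
Γ^θ_{φ φ} = -sin(2*θ)/2
Γ^φ_{θ φ} = 1/tan(θ)
R^θ_{θ θ θ} = 0 (a repeated index in an antisymmetric pair)
R^φ_{θ φ θ} = ∂_φ Γ^φ_{θ θ} - ∂_θ Γ^φ_{θ φ} + Γ^φ_{φ m} Γ^m_{θ θ} - Γ^φ_{θ m} Γ^m_{θ φ}
  = (0) - (-1/sin(θ)^2) + (0) - (1/tan(θ)^2) = 1
R_{θθ} = R^θ_{θ θ θ} + R^φ_{θ φ θ} = (0) + (1) = 1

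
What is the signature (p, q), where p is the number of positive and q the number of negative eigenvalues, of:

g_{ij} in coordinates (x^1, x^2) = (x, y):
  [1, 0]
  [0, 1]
The metric is diagonal, so its eigenvalues are the diagonal entries: 1, 1 (at a generic point, where coordinate-dependent entries are positive).
2 positive, 0 negative.
(2, 0) - Riemannian (positive definite)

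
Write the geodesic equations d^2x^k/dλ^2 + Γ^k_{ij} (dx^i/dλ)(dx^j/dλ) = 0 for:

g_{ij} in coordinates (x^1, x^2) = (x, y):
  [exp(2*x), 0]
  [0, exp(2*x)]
Geodesic equation: d^2x^k/dλ^2 + Γ^k_{ij} (dx^i/dλ)(dx^j/dλ) = 0.
Non-zero Christoffel symbols:
Γ^x_{x x} = 1
Γ^x_{y y} = -1
Γ^y_{x y} = 1
Substituting (the symmetric pair Γ^k_{ij}, Γ^k_{ji} combines into a factor 2):
d^2x/dλ^2 + (dx/dλ)^2 - (dy/dλ)^2 = 0
d^2y/dλ^2 + 2 (dx/dλ)(dy/dλ) = 0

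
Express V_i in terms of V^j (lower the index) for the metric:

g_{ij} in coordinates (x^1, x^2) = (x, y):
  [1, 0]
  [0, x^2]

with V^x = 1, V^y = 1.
V_i = g_{ij} V^j:
V_x = (1)(1) + (0)(1) = 1
V_y = (0)(1) + (x^2)(1) = x^2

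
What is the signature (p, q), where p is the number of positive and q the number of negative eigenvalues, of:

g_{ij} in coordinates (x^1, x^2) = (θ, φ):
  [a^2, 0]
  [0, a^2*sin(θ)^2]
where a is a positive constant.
The metric is diagonal, so its eigenvalues are the diagonal entries: a^2, a^2*sin(θ)^2 (at a generic point, where coordinate-dependent entries are positive).
2 positive, 0 negative.
(2, 0) - Riemannian (positive definite)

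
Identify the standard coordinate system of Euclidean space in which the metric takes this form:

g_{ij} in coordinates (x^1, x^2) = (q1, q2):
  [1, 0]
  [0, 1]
All components are constant and the metric is the identity, i.e. orthonormal rectilinear coordinates.
Cartesian (2D) coordinates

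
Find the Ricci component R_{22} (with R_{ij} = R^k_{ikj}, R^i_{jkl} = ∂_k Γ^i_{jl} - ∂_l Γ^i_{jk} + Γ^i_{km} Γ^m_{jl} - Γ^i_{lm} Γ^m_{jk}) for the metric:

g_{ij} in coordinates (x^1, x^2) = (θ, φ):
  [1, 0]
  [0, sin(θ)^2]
Non-zero Christoffel symbols (Γ^k_{ij} = Γ^k_{ji}):
Γ^θ_{φ φ} = -sin(2*θ)/2
Γ^φ_{θ φ} = 1/tan(θ)
R^θ_{φ θ φ} = ∂_θ Γ^θ_{φ φ} - ∂_φ Γ^θ_{φ θ} + Γ^θ_{θ m} Γ^m_{φ φ} - Γ^θ_{φ m} Γ^m_{φ θ}
  = (-cos(2*θ)) - (0) + (0) - (-cos(θ)^2) = sin(θ)^2
R^φ_{φ φ φ} = 0 (a repeated index in an antisymmetric pair)
R_{φφ} = R^θ_{φ θ φ} + R^φ_{φ φ φ} = (sin(θ)^2) + (0) = sin(θ)^2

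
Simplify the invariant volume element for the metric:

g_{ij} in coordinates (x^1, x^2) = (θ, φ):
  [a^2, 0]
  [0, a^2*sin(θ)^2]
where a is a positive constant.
det(g) = a^4*sin(θ)^2
√|det(g)| = a^2*sin(θ) (taking 0 < θ < π so that |sin(θ)| = sin(θ))
Volume element: dV = a^2*sin(θ) dθ dφ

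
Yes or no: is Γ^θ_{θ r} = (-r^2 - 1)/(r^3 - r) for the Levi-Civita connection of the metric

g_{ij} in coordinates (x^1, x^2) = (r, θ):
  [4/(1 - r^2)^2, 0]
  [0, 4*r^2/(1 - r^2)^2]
Γ^θ_{θ r} = (1/2) g^{θθ} (∂_θ g_{θr} + ∂_r g_{θθ} - ∂_θ g_{θr}) = (1/2)((1 - r^2)^2/(4*r^2))((0) + (-8*(r^3 + r)/(r^2 - 1)^3) - (0)) = (-r^2 - 1)/(r^3 - r)
This equals the proposed value (-r^2 - 1)/(r^3 - r).
Yes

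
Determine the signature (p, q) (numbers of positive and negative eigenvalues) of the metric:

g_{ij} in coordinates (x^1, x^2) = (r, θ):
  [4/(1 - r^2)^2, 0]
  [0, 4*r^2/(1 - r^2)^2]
The metric is diagonal, so its eigenvalues are the diagonal entries: 4/(1 - r^2)^2, 4*r^2/(1 - r^2)^2 (at a generic point, where coordinate-dependent entries are positive).
2 positive, 0 negative.
(2, 0) - Riemannian (positive definite)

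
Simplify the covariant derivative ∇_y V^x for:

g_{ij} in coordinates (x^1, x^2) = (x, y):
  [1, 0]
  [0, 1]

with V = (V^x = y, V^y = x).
All Christoffel symbols are zero.
∇_y V^x = ∂_y V^x + Γ^x_{y j} V^j
  = (1) + (0)(y) + (0)(x)
  = 1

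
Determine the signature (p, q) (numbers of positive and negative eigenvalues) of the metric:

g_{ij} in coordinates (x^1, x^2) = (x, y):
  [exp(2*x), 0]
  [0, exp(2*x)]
The metric is diagonal, so its eigenvalues are the diagonal entries: exp(2*x), exp(2*x) (at a generic point, where coordinate-dependent entries are positive).
2 positive, 0 negative.
(2, 0) - Riemannian (positive definite)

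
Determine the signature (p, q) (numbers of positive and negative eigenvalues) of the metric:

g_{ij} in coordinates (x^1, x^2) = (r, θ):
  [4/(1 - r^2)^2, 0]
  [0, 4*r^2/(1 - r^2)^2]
The metric is diagonal, so its eigenvalues are the diagonal entries: 4/(1 - r^2)^2, 4*r^2/(1 - r^2)^2 (at a generic point, where coordinate-dependent entries are positive).
2 positive, 0 negative.
(2, 0) - Riemannian (positive definite)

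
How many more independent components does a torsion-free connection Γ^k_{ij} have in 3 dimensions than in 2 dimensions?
Independent components in n dimensions: n × n(n+1)/2 = n^2(n+1)/2.
3D: 3 × 6 = 18
2D: 2 × 3 = 6
Difference = 18 - 6 = 12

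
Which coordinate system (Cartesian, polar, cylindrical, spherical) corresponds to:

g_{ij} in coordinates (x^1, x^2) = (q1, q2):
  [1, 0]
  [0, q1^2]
The line element ds^2 = dq1^2 + q1^2 dq2^2 is dr^2 + r^2 dθ^2 with q1 = r, q2 = θ.
polar coordinates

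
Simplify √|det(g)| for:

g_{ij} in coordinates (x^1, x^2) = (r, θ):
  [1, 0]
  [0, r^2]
det(g) = r^2
√|det(g)| = r
Volume element: dV = r dr dθ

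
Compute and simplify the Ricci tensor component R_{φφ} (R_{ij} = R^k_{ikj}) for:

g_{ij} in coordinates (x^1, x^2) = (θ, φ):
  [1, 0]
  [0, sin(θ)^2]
Non-zero Christoffel symbols (Γ^k_{ij} = Γ^k_{ji}):
Γ^θ_{φ φ} = -sin(2*θ)/2
Γ^φ_{θ φ} = 1/tan(θ)
R^θ_{φ θ φ} = ∂_θ Γ^θ_{φ φ} - ∂_φ Γ^θ_{φ θ} + Γ^θ_{θ m} Γ^m_{φ φ} - Γ^θ_{φ m} Γ^m_{φ θ}
  = (-cos(2*θ)) - (0) + (0) - (-cos(θ)^2) = sin(θ)^2
R^φ_{φ φ φ} = 0 (a repeated index in an antisymmetric pair)
R_{φφ} = R^θ_{φ θ φ} + R^φ_{φ φ φ} = (sin(θ)^2) + (0) = sin(θ)^2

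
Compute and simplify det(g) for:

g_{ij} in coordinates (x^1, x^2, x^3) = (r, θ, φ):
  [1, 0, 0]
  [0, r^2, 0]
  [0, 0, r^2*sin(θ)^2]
Diagonal metric: det(g) = g_{11}·g_{22}·g_{33}
= (1)·(r^2)·(r^2*sin(θ)^2)
det(g) = r^4*sin(θ)^2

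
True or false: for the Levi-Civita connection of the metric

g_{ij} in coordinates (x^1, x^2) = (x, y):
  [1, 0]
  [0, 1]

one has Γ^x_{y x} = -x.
Γ^x_{y x} = (1/2) g^{xx} (∂_y g_{xx} + ∂_x g_{xy} - ∂_x g_{yx}) = (1/2)(1)((0) + (0) - (0)) = 0
This differs from the proposed value -x.
False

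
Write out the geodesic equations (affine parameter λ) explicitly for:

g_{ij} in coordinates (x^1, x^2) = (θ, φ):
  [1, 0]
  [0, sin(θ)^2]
Geodesic equation: d^2x^k/dλ^2 + Γ^k_{ij} (dx^i/dλ)(dx^j/dλ) = 0.
Non-zero Christoffel symbols:
Γ^θ_{φ φ} = -sin(2*θ)/2
Γ^φ_{θ φ} = 1/tan(θ)
Substituting (the symmetric pair Γ^k_{ij}, Γ^k_{ji} combines into a factor 2):
d^2θ/dλ^2 - (sin(2*θ)/2) (dφ/dλ)^2 = 0
d^2φ/dλ^2 + (2/tan(θ)) (dθ/dλ)(dφ/dλ) = 0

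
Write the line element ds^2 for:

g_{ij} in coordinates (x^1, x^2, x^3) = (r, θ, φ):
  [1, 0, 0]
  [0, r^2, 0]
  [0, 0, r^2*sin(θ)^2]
ds^2 = g_{ij} dx^i dx^j; only the non-zero components contribute.
ds^2 = dr^2 + r^2 dθ^2 + r^2*sin(θ)^2 dφ^2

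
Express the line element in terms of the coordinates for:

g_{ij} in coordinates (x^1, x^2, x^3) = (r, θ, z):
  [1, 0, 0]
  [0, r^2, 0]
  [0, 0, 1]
ds^2 = g_{ij} dx^i dx^j; only the non-zero components contribute.
ds^2 = dr^2 + r^2 dθ^2 + dz^2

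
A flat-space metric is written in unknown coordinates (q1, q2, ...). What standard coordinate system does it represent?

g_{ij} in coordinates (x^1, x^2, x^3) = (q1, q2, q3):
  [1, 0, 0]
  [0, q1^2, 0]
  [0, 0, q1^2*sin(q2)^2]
The line element ds^2 = dq1^2 + q1^2 dq2^2 + q1^2 sin(q2)^2 dq3^2 is dr^2 + r^2 dθ^2 + r^2 sin(θ)^2 dφ^2 with q1 = r, q2 = θ, q3 = φ.
spherical coordinates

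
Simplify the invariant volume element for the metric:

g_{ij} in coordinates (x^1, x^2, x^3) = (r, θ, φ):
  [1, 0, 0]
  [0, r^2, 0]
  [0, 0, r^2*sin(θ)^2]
det(g) = r^4*sin(θ)^2
√|det(g)| = r^2*sin(θ) (taking 0 < θ < π so that |sin(θ)| = sin(θ))
Volume element: dV = r^2*sin(θ) dr dθ dφ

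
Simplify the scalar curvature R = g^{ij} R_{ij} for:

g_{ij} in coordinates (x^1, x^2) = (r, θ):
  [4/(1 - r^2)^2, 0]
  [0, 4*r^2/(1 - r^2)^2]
Non-zero Christoffel symbols (Γ^k_{ij} = Γ^k_{ji}):
Γ^r_{r r} = 2*r/(1 - r^2)
Γ^r_{θ θ} = (r^3 + r)/(r^2 - 1)
Γ^θ_{r θ} = (-r^2 - 1)/(r^3 - r)
Ricci tensor (R_{ij} = R^k_{ikj}): R_{rr} = -4/(r^2 - 1)^2, R_{rθ} = 0, R_{θθ} = -4*r^2/(r^2 - 1)^2
Inverse metric: g^{rr} = (1 - r^2)^2/4, g^{θθ} = (1 - r^2)^2/(4*r^2)
R = g^{ij} R_{ij} = ((1 - r^2)^2/4)(-4/(r^2 - 1)^2) + ((1 - r^2)^2/(4*r^2))(-4*r^2/(r^2 - 1)^2) = -2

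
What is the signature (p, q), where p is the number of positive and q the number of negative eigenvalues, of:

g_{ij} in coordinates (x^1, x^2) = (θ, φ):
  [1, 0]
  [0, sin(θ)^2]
The metric is diagonal, so its eigenvalues are the diagonal entries: 1, sin(θ)^2 (at a generic point, where coordinate-dependent entries are positive).
2 positive, 0 negative.
(2, 0) - Riemannian (positive definite)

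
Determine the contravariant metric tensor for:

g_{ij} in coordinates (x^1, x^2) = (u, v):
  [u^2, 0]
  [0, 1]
The metric is diagonal, so g^{ij} is diagonal with entries 1/g_{ii}: diag(1/(u^2), 1).
g^{ij}:
  [1/u^2, 0]
  [0, 1]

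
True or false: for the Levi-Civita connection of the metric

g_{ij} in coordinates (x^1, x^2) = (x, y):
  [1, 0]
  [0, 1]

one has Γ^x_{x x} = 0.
Γ^x_{x x} = (1/2) g^{xx} (∂_x g_{xx} + ∂_x g_{xx} - ∂_x g_{xx}) = (1/2)(1)((0) + (0) - (0)) = 0
This equals the proposed value 0.
True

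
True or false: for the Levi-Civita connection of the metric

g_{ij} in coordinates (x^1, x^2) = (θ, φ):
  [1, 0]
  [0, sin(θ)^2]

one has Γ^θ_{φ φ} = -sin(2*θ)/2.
Γ^θ_{φ φ} = (1/2) g^{θθ} (∂_φ g_{θφ} + ∂_φ g_{θφ} - ∂_θ g_{φφ}) = (1/2)(1)((0) + (0) - (sin(2*θ))) = -sin(2*θ)/2
This equals the proposed value -sin(2*θ)/2.
True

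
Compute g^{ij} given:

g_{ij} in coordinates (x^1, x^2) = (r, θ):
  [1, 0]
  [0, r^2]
The metric is diagonal, so g^{ij} is diagonal with entries 1/g_{ii}: diag(1, 1/(r^2)).
g^{ij}:
  [1, 0]
  [0, 1/r^2]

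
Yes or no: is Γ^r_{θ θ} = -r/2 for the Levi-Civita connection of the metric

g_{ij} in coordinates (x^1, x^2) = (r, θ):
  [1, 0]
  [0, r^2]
Γ^r_{θ θ} = (1/2) g^{rr} (∂_θ g_{rθ} + ∂_θ g_{rθ} - ∂_r g_{θθ}) = (1/2)(1)((0) + (0) - (2*r)) = -r
This differs from the proposed value -r/2.
No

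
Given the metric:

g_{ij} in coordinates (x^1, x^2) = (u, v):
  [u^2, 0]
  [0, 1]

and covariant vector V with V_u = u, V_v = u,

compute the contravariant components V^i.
Inverse metric (diagonal): g^{uu} = 1/u^2, g^{vv} = 1
V^i = g^{ij} V_j:
V^u = (1/u^2)(u) + (0)(u) = 1/u
V^v = (0)(u) + (1)(u) = u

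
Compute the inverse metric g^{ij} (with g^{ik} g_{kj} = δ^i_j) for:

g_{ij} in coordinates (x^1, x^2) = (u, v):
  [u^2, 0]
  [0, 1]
The metric is diagonal, so g^{ij} is diagonal with entries 1/g_{ii}: diag(1/(u^2), 1).
g^{ij}:
  [1/u^2, 0]
  [0, 1]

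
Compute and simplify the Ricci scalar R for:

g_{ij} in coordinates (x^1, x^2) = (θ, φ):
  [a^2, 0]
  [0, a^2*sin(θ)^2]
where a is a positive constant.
Non-zero Christoffel symbols (Γ^k_{ij} = Γ^k_{ji}):
Γ^θ_{φ φ} = -sin(2*θ)/2
Γ^φ_{θ φ} = 1/tan(θ)
Ricci tensor (R_{ij} = R^k_{ikj}): R_{θθ} = 1, R_{θφ} = 0, R_{φφ} = sin(θ)^2
Inverse metric: g^{θθ} = 1/a^2, g^{φφ} = 1/(a^2*sin(θ)^2)
R = g^{ij} R_{ij} = (1/a^2)(1) + (1/(a^2*sin(θ)^2))(sin(θ)^2) = 2/a^2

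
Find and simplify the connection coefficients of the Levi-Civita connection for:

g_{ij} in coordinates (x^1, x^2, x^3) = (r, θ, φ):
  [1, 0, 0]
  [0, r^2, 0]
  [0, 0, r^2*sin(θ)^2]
Using Γ^k_{ij} = (1/2) g^{km} (∂_i g_{mj} + ∂_j g_{mi} - ∂_m g_{ij}); the metric is diagonal, so only the m = k term contributes.
Non-zero symbols (using the symmetry Γ^k_{ij} = Γ^k_{ji}):
Γ^r_{θ θ} = (1/2) g^{rr} (∂_θ g_{rθ} + ∂_θ g_{rθ} - ∂_r g_{θθ}) = (1/2)(1)((0) + (0) - (2*r)) = -r
Γ^r_{φ φ} = (1/2) g^{rr} (∂_φ g_{rφ} + ∂_φ g_{rφ} - ∂_r g_{φφ}) = (1/2)(1)((0) + (0) - (2*r*sin(θ)^2)) = -r*sin(θ)^2
Γ^θ_{r θ} = (1/2) g^{θθ} (∂_r g_{θθ} + ∂_θ g_{θr} - ∂_θ g_{rθ}) = (1/2)(1/r^2)((2*r) + (0) - (0)) = 1/r
Γ^θ_{φ φ} = (1/2) g^{θθ} (∂_φ g_{θφ} + ∂_φ g_{θφ} - ∂_θ g_{φφ}) = (1/2)(1/r^2)((0) + (0) - (r^2*sin(2*θ))) = -sin(2*θ)/2
Γ^φ_{r φ} = (1/2) g^{φφ} (∂_r g_{φφ} + ∂_φ g_{φr} - ∂_φ g_{rφ}) = (1/2)(1/(r^2*sin(θ)^2))((2*r*sin(θ)^2) + (0) - (0)) = 1/r
Γ^φ_{θ φ} = (1/2) g^{φφ} (∂_θ g_{φφ} + ∂_φ g_{φθ} - ∂_φ g_{θφ}) = (1/2)(1/(r^2*sin(θ)^2))((r^2*sin(2*θ)) + (0) - (0)) = 1/tan(θ)
All other Christoffel symbols are zero.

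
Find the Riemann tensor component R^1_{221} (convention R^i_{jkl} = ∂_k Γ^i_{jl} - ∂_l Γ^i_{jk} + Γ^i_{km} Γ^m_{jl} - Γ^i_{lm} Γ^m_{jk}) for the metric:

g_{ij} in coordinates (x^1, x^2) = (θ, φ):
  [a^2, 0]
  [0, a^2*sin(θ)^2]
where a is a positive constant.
Non-zero Christoffel symbols (Γ^k_{ij} = Γ^k_{ji}):
Γ^θ_{φ φ} = -sin(2*θ)/2
Γ^φ_{θ φ} = 1/tan(θ)
R^θ_{φ φ θ} = ∂_φ Γ^θ_{φ θ} - ∂_θ Γ^θ_{φ φ} + Γ^θ_{φ m} Γ^m_{φ θ} - Γ^θ_{θ m} Γ^m_{φ φ}
  = (0) - (-cos(2*θ)) + (-cos(θ)^2) - (0) = -sin(θ)^2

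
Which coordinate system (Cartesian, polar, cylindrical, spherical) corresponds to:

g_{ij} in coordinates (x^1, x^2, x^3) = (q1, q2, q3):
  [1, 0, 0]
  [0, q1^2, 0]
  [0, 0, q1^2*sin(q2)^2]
The line element ds^2 = dq1^2 + q1^2 dq2^2 + q1^2 sin(q2)^2 dq3^2 is dr^2 + r^2 dθ^2 + r^2 sin(θ)^2 dφ^2 with q1 = r, q2 = θ, q3 = φ.
spherical coordinates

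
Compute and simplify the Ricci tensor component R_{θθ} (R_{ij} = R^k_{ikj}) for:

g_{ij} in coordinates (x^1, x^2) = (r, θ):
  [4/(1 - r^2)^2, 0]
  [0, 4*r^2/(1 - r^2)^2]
Non-zero Christoffel symbols (Γ^k_{ij} = Γ^k_{ji}):
Γ^r_{r r} = 2*r/(1 - r^2)
Γ^r_{θ θ} = (r^3 + r)/(r^2 - 1)
Γ^θ_{r θ} = (-r^2 - 1)/(r^3 - r)
R^r_{θ r θ} = ∂_r Γ^r_{θ θ} - ∂_θ Γ^r_{θ r} + Γ^r_{r m} Γ^m_{θ θ} - Γ^r_{θ m} Γ^m_{θ r}
  = ((r^4 - 4*r^2 - 1)/(r^2 - 1)^2) - (0) + (-2*r^2*(r^2 + 1)/(r^2 - 1)^2) - (-(r^2 + 1)^2/(r^2 - 1)^2) = -4*r^2/(r^2 - 1)^2
R^θ_{θ θ θ} = 0 (a repeated index in an antisymmetric pair)
R_{θθ} = R^r_{θ r θ} + R^θ_{θ θ θ} = (-4*r^2/(r^2 - 1)^2) + (0) = -4*r^2/(r^2 - 1)^2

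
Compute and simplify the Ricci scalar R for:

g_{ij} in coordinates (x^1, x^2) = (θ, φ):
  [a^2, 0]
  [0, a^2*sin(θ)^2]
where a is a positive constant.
Non-zero Christoffel symbols (Γ^k_{ij} = Γ^k_{ji}):
Γ^θ_{φ φ} = -sin(2*θ)/2
Γ^φ_{θ φ} = 1/tan(θ)
Ricci tensor (R_{ij} = R^k_{ikj}): R_{θθ} = 1, R_{θφ} = 0, R_{φφ} = sin(θ)^2
Inverse metric: g^{θθ} = 1/a^2, g^{φφ} = 1/(a^2*sin(θ)^2)
R = g^{ij} R_{ij} = (1/a^2)(1) + (1/(a^2*sin(θ)^2))(sin(θ)^2) = 2/a^2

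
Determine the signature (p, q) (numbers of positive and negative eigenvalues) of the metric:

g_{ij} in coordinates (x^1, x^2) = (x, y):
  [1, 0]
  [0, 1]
The metric is diagonal, so its eigenvalues are the diagonal entries: 1, 1 (at a generic point, where coordinate-dependent entries are positive).
2 positive, 0 negative.
(2, 0) - Riemannian (positive definite)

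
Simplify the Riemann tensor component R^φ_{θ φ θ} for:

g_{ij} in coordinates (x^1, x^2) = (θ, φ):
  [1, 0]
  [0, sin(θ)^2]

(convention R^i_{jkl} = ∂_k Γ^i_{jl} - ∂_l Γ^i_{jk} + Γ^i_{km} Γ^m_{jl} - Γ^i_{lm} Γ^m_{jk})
Non-zero Christoffel symbols (Γ^k_{ij} = Γ^k_{ji}):
Γ^θ_{φ φ} = -sin(2*θ)/2
Γ^φ_{θ φ} = 1/tan(θ)
R^φ_{θ φ θ} = ∂_φ Γ^φ_{θ θ} - ∂_θ Γ^φ_{θ φ} + Γ^φ_{φ m} Γ^m_{θ θ} - Γ^φ_{θ m} Γ^m_{θ φ}
  = (0) - (-1/sin(θ)^2) + (0) - (1/tan(θ)^2) = 1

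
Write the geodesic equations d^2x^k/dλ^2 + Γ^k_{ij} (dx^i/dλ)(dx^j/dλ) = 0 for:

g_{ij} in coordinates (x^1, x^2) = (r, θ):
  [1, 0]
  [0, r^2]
Geodesic equation: d^2x^k/dλ^2 + Γ^k_{ij} (dx^i/dλ)(dx^j/dλ) = 0.
Non-zero Christoffel symbols:
Γ^r_{θ θ} = -r
Γ^θ_{r θ} = 1/r
Substituting (the symmetric pair Γ^k_{ij}, Γ^k_{ji} combines into a factor 2):
d^2r/dλ^2 - r (dθ/dλ)^2 = 0
d^2θ/dλ^2 + (2/r) (dr/dλ)(dθ/dλ) = 0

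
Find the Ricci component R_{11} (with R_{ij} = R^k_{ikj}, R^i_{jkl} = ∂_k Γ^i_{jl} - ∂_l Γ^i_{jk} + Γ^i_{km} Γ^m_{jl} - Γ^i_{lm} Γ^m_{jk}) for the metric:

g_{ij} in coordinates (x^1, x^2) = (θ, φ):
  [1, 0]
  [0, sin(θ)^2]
Non-zero Christoffel symbols (Γ^k_{ij} = Γ^k_{ji}):
Γ^θ_{φ φ} = -sin(2*θ)/2
Γ^φ_{θ φ} = 1/tan(θ)
R^θ_{θ θ θ} = 0 (a repeated index in an antisymmetric pair)
R^φ_{θ φ θ} = ∂_φ Γ^φ_{θ θ} - ∂_θ Γ^φ_{θ φ} + Γ^φ_{φ m} Γ^m_{θ θ} - Γ^φ_{θ m} Γ^m_{θ φ}
  = (0) - (-1/sin(θ)^2) + (0) - (1/tan(θ)^2) = 1
R_{θθ} = R^θ_{θ θ θ} + R^φ_{θ φ θ} = (0) + (1) = 1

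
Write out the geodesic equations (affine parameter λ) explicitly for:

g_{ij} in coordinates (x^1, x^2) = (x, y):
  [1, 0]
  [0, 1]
Geodesic equation: d^2x^k/dλ^2 + Γ^k_{ij} (dx^i/dλ)(dx^j/dλ) = 0.
All Christoffel symbols vanish, so the geodesics are straight lines:
d^2x/dλ^2 = 0
d^2y/dλ^2 = 0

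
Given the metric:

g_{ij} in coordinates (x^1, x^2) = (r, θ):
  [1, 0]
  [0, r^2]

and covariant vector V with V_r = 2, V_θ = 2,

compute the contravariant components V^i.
Inverse metric (diagonal): g^{rr} = 1, g^{θθ} = 1/r^2
V^i = g^{ij} V_j:
V^r = (1)(2) + (0)(2) = 2
V^θ = (0)(2) + (1/r^2)(2) = 2/r^2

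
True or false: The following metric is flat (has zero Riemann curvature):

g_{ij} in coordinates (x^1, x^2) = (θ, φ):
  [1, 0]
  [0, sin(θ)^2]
Non-zero Christoffel symbols:
Γ^θ_{φ φ} = -sin(2*θ)/2
Γ^φ_{θ φ} = 1/tan(θ)
Ricci tensor: R_{θθ} = 1, R_{θφ} = 0, R_{φφ} = sin(θ)^2
The Ricci tensor is non-zero, so the Riemann tensor is non-zero: not flat.
False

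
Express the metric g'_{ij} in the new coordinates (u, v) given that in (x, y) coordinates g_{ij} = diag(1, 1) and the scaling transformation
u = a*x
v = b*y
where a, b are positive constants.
Invert the transformation: x = u/a, y = v/b
g'_{ij} = (∂x^k/∂x'^i)(∂x^l/∂x'^j) g_{kl}; with g_{kl} = δ_{kl} this is Σ_k (∂x^k/∂x'^i)(∂x^k/∂x'^j).
Jacobian: ∂x/∂u = 1/a, ∂x/∂v = 0, ∂y/∂u = 0, ∂y/∂v = 1/b
g'_{uu} = (1/a)(1/a) + (0)(0) = 1/a^2
g'_{uv} = (1/a)(0) + (0)(1/b) = 0
g'_{vv} = (0)(0) + (1/b)(1/b) = 1/b^2
g'_{ij} = diag(1/a^2, 1/b^2)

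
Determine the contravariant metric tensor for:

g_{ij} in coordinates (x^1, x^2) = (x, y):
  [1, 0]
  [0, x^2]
The metric is diagonal, so g^{ij} is diagonal with entries 1/g_{ii}: diag(1, 1/(x^2)).
g^{ij}:
  [1, 0]
  [0, 1/x^2]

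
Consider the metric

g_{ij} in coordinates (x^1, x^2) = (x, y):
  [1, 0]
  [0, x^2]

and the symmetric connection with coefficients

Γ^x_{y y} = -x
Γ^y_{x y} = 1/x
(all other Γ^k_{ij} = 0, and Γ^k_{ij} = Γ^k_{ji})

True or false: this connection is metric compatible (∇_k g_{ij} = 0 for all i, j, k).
Using ∇_k g_{ij} = ∂_k g_{ij} - Γ^m_{ki} g_{mj} - Γ^m_{kj} g_{im}:
e.g. ∇_x g_{yy} = (2*x) - (x) - (x) = 0
Every component ∇_k g_{ij} vanishes: the connection is metric compatible.
True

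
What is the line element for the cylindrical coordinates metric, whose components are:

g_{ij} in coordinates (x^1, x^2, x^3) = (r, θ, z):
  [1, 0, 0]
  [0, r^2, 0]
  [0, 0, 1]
ds^2 = g_{ij} dx^i dx^j; only the non-zero components contribute.
ds^2 = dr^2 + r^2 dθ^2 + dz^2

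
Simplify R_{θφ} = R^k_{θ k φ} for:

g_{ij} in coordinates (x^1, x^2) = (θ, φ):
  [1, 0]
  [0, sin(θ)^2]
Non-zero Christoffel symbols (Γ^k_{ij} = Γ^k_{ji}):
Γ^θ_{φ φ} = -sin(2*θ)/2
Γ^φ_{θ φ} = 1/tan(θ)
R^θ_{θ θ φ} = 0 (a repeated index in an antisymmetric pair)
R^φ_{θ φ φ} = 0 (a repeated index in an antisymmetric pair)
R_{θφ} = R^θ_{θ θ φ} + R^φ_{θ φ φ} = (0) + (0) = 0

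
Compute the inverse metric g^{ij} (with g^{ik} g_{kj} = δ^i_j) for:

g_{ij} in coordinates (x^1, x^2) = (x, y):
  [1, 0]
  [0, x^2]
The metric is diagonal, so g^{ij} is diagonal with entries 1/g_{ii}: diag(1, 1/(x^2)).
g^{ij}:
  [1, 0]
  [0, 1/x^2]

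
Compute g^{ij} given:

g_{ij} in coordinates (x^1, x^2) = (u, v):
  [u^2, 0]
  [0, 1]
The metric is diagonal, so g^{ij} is diagonal with entries 1/g_{ii}: diag(1/(u^2), 1).
g^{ij}:
  [1/u^2, 0]
  [0, 1]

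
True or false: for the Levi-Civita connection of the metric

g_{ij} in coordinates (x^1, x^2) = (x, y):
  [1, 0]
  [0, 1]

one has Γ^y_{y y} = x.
Γ^y_{y y} = (1/2) g^{yy} (∂_y g_{yy} + ∂_y g_{yy} - ∂_y g_{yy}) = (1/2)(1)((0) + (0) - (0)) = 0
This differs from the proposed value x.
False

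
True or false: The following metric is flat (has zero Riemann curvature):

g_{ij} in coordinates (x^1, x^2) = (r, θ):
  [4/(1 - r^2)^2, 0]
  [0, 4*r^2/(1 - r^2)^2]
Non-zero Christoffel symbols:
Γ^r_{r r} = 2*r/(1 - r^2)
Γ^r_{θ θ} = (r^3 + r)/(r^2 - 1)
Γ^θ_{r θ} = (-r^2 - 1)/(r^3 - r)
Ricci tensor: R_{rr} = -4/(r^2 - 1)^2, R_{rθ} = 0, R_{θθ} = -4*r^2/(r^2 - 1)^2
The Ricci tensor is non-zero, so the Riemann tensor is non-zero: not flat.
False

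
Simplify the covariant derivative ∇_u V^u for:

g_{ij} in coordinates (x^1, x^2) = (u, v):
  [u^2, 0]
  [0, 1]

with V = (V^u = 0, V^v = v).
Non-zero Christoffel symbols:
Γ^u_{u u} = 1/u
∇_u V^u = ∂_u V^u + Γ^u_{u j} V^j
  = (0) + (1/u)(0) + (0)(v)
  = 0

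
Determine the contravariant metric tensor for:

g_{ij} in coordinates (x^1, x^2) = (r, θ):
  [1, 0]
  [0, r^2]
The metric is diagonal, so g^{ij} is diagonal with entries 1/g_{ii}: diag(1, 1/(r^2)).
g^{ij}:
  [1, 0]
  [0, 1/r^2]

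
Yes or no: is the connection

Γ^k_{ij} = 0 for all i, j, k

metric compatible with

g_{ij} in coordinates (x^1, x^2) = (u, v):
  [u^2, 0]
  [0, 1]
Using ∇_k g_{ij} = ∂_k g_{ij} - Γ^m_{ki} g_{mj} - Γ^m_{kj} g_{im}:
∇_u g_{uu} = (2*u) - (0) - (0) = 2*u ≠ 0
So the connection is not metric compatible (it is not the Levi-Civita connection).
No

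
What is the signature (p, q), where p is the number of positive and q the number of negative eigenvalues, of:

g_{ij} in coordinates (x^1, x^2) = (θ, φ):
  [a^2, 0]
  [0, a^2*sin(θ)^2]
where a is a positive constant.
The metric is diagonal, so its eigenvalues are the diagonal entries: a^2, a^2*sin(θ)^2 (at a generic point, where coordinate-dependent entries are positive).
2 positive, 0 negative.
(2, 0) - Riemannian (positive definite)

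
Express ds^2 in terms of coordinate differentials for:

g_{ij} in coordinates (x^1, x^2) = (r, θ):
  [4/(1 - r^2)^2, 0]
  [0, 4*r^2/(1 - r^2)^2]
ds^2 = g_{ij} dx^i dx^j; only the non-zero components contribute.
ds^2 = (4/(1 - r^2)^2) dr^2 + (4*r^2/(1 - r^2)^2) dθ^2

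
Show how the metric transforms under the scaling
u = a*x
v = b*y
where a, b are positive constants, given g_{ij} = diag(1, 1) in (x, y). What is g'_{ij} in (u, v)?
Invert the transformation: x = u/a, y = v/b
g'_{ij} = (∂x^k/∂x'^i)(∂x^l/∂x'^j) g_{kl}; with g_{kl} = δ_{kl} this is Σ_k (∂x^k/∂x'^i)(∂x^k/∂x'^j).
Jacobian: ∂x/∂u = 1/a, ∂x/∂v = 0, ∂y/∂u = 0, ∂y/∂v = 1/b
g'_{uu} = (1/a)(1/a) + (0)(0) = 1/a^2
g'_{uv} = (1/a)(0) + (0)(1/b) = 0
g'_{vv} = (0)(0) + (1/b)(1/b) = 1/b^2
g'_{ij} = diag(1/a^2, 1/b^2)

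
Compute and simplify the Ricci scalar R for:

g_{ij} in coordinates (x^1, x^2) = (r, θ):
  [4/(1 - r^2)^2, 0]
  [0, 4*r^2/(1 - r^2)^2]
Non-zero Christoffel symbols (Γ^k_{ij} = Γ^k_{ji}):
Γ^r_{r r} = 2*r/(1 - r^2)
Γ^r_{θ θ} = (r^3 + r)/(r^2 - 1)
Γ^θ_{r θ} = (-r^2 - 1)/(r^3 - r)
Ricci tensor (R_{ij} = R^k_{ikj}): R_{rr} = -4/(r^2 - 1)^2, R_{rθ} = 0, R_{θθ} = -4*r^2/(r^2 - 1)^2
Inverse metric: g^{rr} = (1 - r^2)^2/4, g^{θθ} = (1 - r^2)^2/(4*r^2)
R = g^{ij} R_{ij} = ((1 - r^2)^2/4)(-4/(r^2 - 1)^2) + ((1 - r^2)^2/(4*r^2))(-4*r^2/(r^2 - 1)^2) = -2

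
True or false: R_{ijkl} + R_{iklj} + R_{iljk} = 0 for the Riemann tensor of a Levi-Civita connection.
This is the first (algebraic) Bianchi identity.
True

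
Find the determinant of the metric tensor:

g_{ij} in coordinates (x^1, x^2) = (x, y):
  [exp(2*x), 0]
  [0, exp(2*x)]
For a 2×2 metric: det(g) = g_{11}·g_{22} - g_{12}·g_{21}
= (exp(2*x))·(exp(2*x)) - (0)·(0)
= exp(4*x) - 0
det(g) = exp(4*x)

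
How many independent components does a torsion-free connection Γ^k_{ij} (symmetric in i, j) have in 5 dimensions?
Γ^k_{ij} has n choices for the upper index and n(n+1)/2 independent symmetric lower index pairs.
Total = 5 × 5×6/2 = 5 × 15 = 75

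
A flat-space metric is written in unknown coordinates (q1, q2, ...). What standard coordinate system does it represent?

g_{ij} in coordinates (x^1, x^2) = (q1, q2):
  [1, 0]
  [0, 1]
All components are constant and the metric is the identity, i.e. orthonormal rectilinear coordinates.
Cartesian (2D) coordinates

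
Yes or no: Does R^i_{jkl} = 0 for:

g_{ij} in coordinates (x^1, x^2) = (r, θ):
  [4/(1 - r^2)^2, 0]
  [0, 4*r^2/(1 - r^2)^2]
Non-zero Christoffel symbols:
Γ^r_{r r} = 2*r/(1 - r^2)
Γ^r_{θ θ} = (r^3 + r)/(r^2 - 1)
Γ^θ_{r θ} = (-r^2 - 1)/(r^3 - r)
Ricci tensor: R_{rr} = -4/(r^2 - 1)^2, R_{rθ} = 0, R_{θθ} = -4*r^2/(r^2 - 1)^2
The Ricci tensor is non-zero, so the Riemann tensor is non-zero: not flat.
No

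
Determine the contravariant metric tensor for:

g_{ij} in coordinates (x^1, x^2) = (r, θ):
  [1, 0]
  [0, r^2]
The metric is diagonal, so g^{ij} is diagonal with entries 1/g_{ii}: diag(1, 1/(r^2)).
g^{ij}:
  [1, 0]
  [0, 1/r^2]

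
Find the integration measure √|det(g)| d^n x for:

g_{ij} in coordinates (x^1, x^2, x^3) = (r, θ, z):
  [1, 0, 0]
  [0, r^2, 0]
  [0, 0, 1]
det(g) = r^2
√|det(g)| = r
Volume element: dV = r dr dθ dz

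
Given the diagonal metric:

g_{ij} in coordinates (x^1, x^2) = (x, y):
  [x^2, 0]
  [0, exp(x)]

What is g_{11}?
With x^1 = x, x^2 = y, g_{11} = g_{xx} is the row-1, column-1 entry of the matrix.
g_{11} = x^2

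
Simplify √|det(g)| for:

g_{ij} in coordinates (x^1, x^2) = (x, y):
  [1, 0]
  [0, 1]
det(g) = 1
√|det(g)| = 1
Volume element: dV = 1 dx dy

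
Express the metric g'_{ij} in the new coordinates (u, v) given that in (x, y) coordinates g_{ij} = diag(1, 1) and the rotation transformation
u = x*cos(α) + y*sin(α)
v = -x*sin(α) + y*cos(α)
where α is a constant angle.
Invert the transformation: x = u*cos(α) - v*sin(α), y = u*sin(α) + v*cos(α)
g'_{ij} = (∂x^k/∂x'^i)(∂x^l/∂x'^j) g_{kl}; with g_{kl} = δ_{kl} this is Σ_k (∂x^k/∂x'^i)(∂x^k/∂x'^j).
Jacobian: ∂x/∂u = cos(α), ∂x/∂v = -sin(α), ∂y/∂u = sin(α), ∂y/∂v = cos(α)
g'_{uu} = (cos(α))(cos(α)) + (sin(α))(sin(α)) = 1
g'_{uv} = (cos(α))(-sin(α)) + (sin(α))(cos(α)) = 0
g'_{vv} = (-sin(α))(-sin(α)) + (cos(α))(cos(α)) = 1
g'_{ij} = diag(1, 1)
The Euclidean metric is invariant under rotations.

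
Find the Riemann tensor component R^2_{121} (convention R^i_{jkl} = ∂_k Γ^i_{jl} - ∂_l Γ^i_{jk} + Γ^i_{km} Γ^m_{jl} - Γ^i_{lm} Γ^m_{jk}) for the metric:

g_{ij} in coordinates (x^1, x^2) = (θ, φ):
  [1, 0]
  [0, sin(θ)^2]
Non-zero Christoffel symbols (Γ^k_{ij} = Γ^k_{ji}):
Γ^θ_{φ φ} = -sin(2*θ)/2
Γ^φ_{θ φ} = 1/tan(θ)
R^φ_{θ φ θ} = ∂_φ Γ^φ_{θ θ} - ∂_θ Γ^φ_{θ φ} + Γ^φ_{φ m} Γ^m_{θ θ} - Γ^φ_{θ m} Γ^m_{θ φ}
  = (0) - (-1/sin(θ)^2) + (0) - (1/tan(θ)^2) = 1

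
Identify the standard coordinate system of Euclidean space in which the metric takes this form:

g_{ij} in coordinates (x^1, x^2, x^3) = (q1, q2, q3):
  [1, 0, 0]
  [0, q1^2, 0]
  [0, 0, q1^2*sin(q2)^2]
The line element ds^2 = dq1^2 + q1^2 dq2^2 + q1^2 sin(q2)^2 dq3^2 is dr^2 + r^2 dθ^2 + r^2 sin(θ)^2 dφ^2 with q1 = r, q2 = θ, q3 = φ.
spherical coordinates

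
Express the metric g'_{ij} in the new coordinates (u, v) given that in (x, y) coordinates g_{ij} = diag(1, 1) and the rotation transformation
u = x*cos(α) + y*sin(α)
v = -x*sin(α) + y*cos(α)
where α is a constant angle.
Invert the transformation: x = u*cos(α) - v*sin(α), y = u*sin(α) + v*cos(α)
g'_{ij} = (∂x^k/∂x'^i)(∂x^l/∂x'^j) g_{kl}; with g_{kl} = δ_{kl} this is Σ_k (∂x^k/∂x'^i)(∂x^k/∂x'^j).
Jacobian: ∂x/∂u = cos(α), ∂x/∂v = -sin(α), ∂y/∂u = sin(α), ∂y/∂v = cos(α)
g'_{uu} = (cos(α))(cos(α)) + (sin(α))(sin(α)) = 1
g'_{uv} = (cos(α))(-sin(α)) + (sin(α))(cos(α)) = 0
g'_{vv} = (-sin(α))(-sin(α)) + (cos(α))(cos(α)) = 1
g'_{ij} = diag(1, 1)
The Euclidean metric is invariant under rotations.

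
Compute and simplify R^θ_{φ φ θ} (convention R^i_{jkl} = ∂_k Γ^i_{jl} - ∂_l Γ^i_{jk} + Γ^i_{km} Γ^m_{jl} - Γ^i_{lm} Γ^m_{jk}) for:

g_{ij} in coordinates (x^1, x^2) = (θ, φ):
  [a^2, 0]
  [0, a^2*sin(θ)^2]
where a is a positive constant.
Non-zero Christoffel symbols (Γ^k_{ij} = Γ^k_{ji}):
Γ^θ_{φ φ} = -sin(2*θ)/2
Γ^φ_{θ φ} = 1/tan(θ)
R^θ_{φ φ θ} = ∂_φ Γ^θ_{φ θ} - ∂_θ Γ^θ_{φ φ} + Γ^θ_{φ m} Γ^m_{φ θ} - Γ^θ_{θ m} Γ^m_{φ φ}
  = (0) - (-cos(2*θ)) + (-cos(θ)^2) - (0) = -sin(θ)^2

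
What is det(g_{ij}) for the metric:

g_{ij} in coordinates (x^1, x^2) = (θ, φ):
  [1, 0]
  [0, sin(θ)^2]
For a 2×2 metric: det(g) = g_{11}·g_{22} - g_{12}·g_{21}
= (1)·(sin(θ)^2) - (0)·(0)
= sin(θ)^2 - 0
det(g) = sin(θ)^2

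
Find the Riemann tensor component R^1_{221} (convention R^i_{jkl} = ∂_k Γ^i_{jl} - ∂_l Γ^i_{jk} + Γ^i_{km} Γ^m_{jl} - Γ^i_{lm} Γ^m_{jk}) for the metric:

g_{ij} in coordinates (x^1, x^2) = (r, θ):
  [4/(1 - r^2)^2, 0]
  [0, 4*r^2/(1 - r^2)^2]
Non-zero Christoffel symbols (Γ^k_{ij} = Γ^k_{ji}):
Γ^r_{r r} = 2*r/(1 - r^2)
Γ^r_{θ θ} = (r^3 + r)/(r^2 - 1)
Γ^θ_{r θ} = (-r^2 - 1)/(r^3 - r)
R^r_{θ θ r} = ∂_θ Γ^r_{θ r} - ∂_r Γ^r_{θ θ} + Γ^r_{θ m} Γ^m_{θ r} - Γ^r_{r m} Γ^m_{θ θ}
  = (0) - ((r^4 - 4*r^2 - 1)/(r^2 - 1)^2) + (-(r^2 + 1)^2/(r^2 - 1)^2) - (-2*r^2*(r^2 + 1)/(r^2 - 1)^2) = 4*r^2/(r^2 - 1)^2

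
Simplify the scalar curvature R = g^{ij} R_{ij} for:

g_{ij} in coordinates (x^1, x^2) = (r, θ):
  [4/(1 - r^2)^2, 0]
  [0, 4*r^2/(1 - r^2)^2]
Non-zero Christoffel symbols (Γ^k_{ij} = Γ^k_{ji}):
Γ^r_{r r} = 2*r/(1 - r^2)
Γ^r_{θ θ} = (r^3 + r)/(r^2 - 1)
Γ^θ_{r θ} = (-r^2 - 1)/(r^3 - r)
Ricci tensor (R_{ij} = R^k_{ikj}): R_{rr} = -4/(r^2 - 1)^2, R_{rθ} = 0, R_{θθ} = -4*r^2/(r^2 - 1)^2
Inverse metric: g^{rr} = (1 - r^2)^2/4, g^{θθ} = (1 - r^2)^2/(4*r^2)
R = g^{ij} R_{ij} = ((1 - r^2)^2/4)(-4/(r^2 - 1)^2) + ((1 - r^2)^2/(4*r^2))(-4*r^2/(r^2 - 1)^2) = -2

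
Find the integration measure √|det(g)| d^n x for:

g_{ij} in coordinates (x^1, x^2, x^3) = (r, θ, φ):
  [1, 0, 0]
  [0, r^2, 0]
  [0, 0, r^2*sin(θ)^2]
det(g) = r^4*sin(θ)^2
√|det(g)| = r^2*sin(θ) (taking 0 < θ < π so that |sin(θ)| = sin(θ))
Volume element: dV = r^2*sin(θ) dr dθ dφ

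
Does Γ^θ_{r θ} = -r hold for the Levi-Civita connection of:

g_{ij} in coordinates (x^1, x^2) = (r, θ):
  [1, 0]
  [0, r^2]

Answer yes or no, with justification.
Γ^θ_{r θ} = (1/2) g^{θθ} (∂_r g_{θθ} + ∂_θ g_{θr} - ∂_θ g_{rθ}) = (1/2)(1/r^2)((2*r) + (0) - (0)) = 1/r
This differs from the proposed value -r.
No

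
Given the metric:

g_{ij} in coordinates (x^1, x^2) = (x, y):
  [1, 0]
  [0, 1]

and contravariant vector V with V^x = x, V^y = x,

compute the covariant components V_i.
V_i = g_{ij} V^j:
V_x = (1)(x) + (0)(x) = x
V_y = (0)(x) + (1)(x) = x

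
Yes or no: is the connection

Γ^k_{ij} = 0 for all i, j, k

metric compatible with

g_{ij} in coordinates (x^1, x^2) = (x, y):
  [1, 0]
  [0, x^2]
Using ∇_k g_{ij} = ∂_k g_{ij} - Γ^m_{ki} g_{mj} - Γ^m_{kj} g_{im}:
∇_x g_{yy} = (2*x) - (0) - (0) = 2*x ≠ 0
So the connection is not metric compatible (it is not the Levi-Civita connection).
No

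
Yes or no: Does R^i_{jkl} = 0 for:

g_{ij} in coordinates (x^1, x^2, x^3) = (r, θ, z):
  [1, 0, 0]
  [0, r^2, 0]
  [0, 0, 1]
Non-zero Christoffel symbols:
Γ^r_{θ θ} = -r
Γ^θ_{r θ} = 1/r
Ricci tensor: R_{rr} = 0, R_{rθ} = 0, R_{rz} = 0, R_{θθ} = 0, R_{θz} = 0, R_{zz} = 0
All R_{ij} vanish; in 3 dimensions the Riemann tensor is fully determined by the Ricci tensor, so R^i_{jkl} = 0: the metric is flat (curvilinear coordinates on flat space).
Yes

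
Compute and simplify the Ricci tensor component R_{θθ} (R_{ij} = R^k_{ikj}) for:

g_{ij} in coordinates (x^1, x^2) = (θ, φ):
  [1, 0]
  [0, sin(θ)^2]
Non-zero Christoffel symbols (Γ^k_{ij} = Γ^k_{ji}):
Γ^θ_{φ φ} = -sin(2*θ)/2
Γ^φ_{θ φ} = 1/tan(θ)
R^θ_{θ θ θ} = 0 (a repeated index in an antisymmetric pair)
R^φ_{θ φ θ} = ∂_φ Γ^φ_{θ θ} - ∂_θ Γ^φ_{θ φ} + Γ^φ_{φ m} Γ^m_{θ θ} - Γ^φ_{θ m} Γ^m_{θ φ}
  = (0) - (-1/sin(θ)^2) + (0) - (1/tan(θ)^2) = 1
R_{θθ} = R^θ_{θ θ θ} + R^φ_{θ φ θ} = (0) + (1) = 1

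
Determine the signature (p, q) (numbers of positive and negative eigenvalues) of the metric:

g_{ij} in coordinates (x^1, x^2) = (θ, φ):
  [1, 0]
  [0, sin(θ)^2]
The metric is diagonal, so its eigenvalues are the diagonal entries: 1, sin(θ)^2 (at a generic point, where coordinate-dependent entries are positive).
2 positive, 0 negative.
(2, 0) - Riemannian (positive definite)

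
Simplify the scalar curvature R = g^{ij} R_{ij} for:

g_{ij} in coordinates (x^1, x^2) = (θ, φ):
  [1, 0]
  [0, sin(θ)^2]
Non-zero Christoffel symbols (Γ^k_{ij} = Γ^k_{ji}):
Γ^θ_{φ φ} = -sin(2*θ)/2
Γ^φ_{θ φ} = 1/tan(θ)
Ricci tensor (R_{ij} = R^k_{ikj}): R_{θθ} = 1, R_{θφ} = 0, R_{φφ} = sin(θ)^2
Inverse metric: g^{θθ} = 1, g^{φφ} = 1/sin(θ)^2
R = g^{ij} R_{ij} = (1)(1) + (1/sin(θ)^2)(sin(θ)^2) = 2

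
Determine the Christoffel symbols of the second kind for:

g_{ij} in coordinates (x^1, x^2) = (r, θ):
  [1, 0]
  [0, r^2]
Using Γ^k_{ij} = (1/2) g^{km} (∂_i g_{mj} + ∂_j g_{mi} - ∂_m g_{ij}); the metric is diagonal, so only the m = k term contributes.
Non-zero symbols (using the symmetry Γ^k_{ij} = Γ^k_{ji}):
Γ^r_{θ θ} = (1/2) g^{rr} (∂_θ g_{rθ} + ∂_θ g_{rθ} - ∂_r g_{θθ}) = (1/2)(1)((0) + (0) - (2*r)) = -r
Γ^θ_{r θ} = (1/2) g^{θθ} (∂_r g_{θθ} + ∂_θ g_{θr} - ∂_θ g_{rθ}) = (1/2)(1/r^2)((2*r) + (0) - (0)) = 1/r
All other Christoffel symbols are zero.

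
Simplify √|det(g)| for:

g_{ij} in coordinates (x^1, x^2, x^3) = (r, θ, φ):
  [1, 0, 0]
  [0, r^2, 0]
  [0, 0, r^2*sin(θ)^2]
det(g) = r^4*sin(θ)^2
√|det(g)| = r^2*sin(θ) (taking 0 < θ < π so that |sin(θ)| = sin(θ))
Volume element: dV = r^2*sin(θ) dr dθ dφ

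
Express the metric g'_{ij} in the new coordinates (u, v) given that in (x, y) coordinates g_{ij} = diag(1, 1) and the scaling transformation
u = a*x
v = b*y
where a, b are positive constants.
Invert the transformation: x = u/a, y = v/b
g'_{ij} = (∂x^k/∂x'^i)(∂x^l/∂x'^j) g_{kl}; with g_{kl} = δ_{kl} this is Σ_k (∂x^k/∂x'^i)(∂x^k/∂x'^j).
Jacobian: ∂x/∂u = 1/a, ∂x/∂v = 0, ∂y/∂u = 0, ∂y/∂v = 1/b
g'_{uu} = (1/a)(1/a) + (0)(0) = 1/a^2
g'_{uv} = (1/a)(0) + (0)(1/b) = 0
g'_{vv} = (0)(0) + (1/b)(1/b) = 1/b^2
g'_{ij} = diag(1/a^2, 1/b^2)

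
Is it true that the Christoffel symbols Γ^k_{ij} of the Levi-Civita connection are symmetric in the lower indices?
The Levi-Civita connection is torsion-free, which is exactly Γ^k_{ij} = Γ^k_{ji}.
Yes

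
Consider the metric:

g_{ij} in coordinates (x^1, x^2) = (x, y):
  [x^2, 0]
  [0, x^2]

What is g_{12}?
With x^1 = x, x^2 = y, g_{12} = g_{xy} is the row-1, column-2 entry of the matrix.
g_{12} = 0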